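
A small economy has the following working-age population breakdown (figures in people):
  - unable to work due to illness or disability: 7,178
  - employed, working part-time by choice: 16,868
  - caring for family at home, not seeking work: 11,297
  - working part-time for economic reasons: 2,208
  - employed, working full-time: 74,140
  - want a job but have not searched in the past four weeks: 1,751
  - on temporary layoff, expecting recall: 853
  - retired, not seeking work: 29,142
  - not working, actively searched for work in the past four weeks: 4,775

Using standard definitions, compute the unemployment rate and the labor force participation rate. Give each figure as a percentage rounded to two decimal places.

Unemployment rate ≈ 5.69%; labor force participation rate ≈ 66.69%.

Employed = 16,868 + 2,208 + 74,140 = 93,216 (anyone who worked, including part-time for economic reasons, counts as employed).
Unemployed = 853 + 4,775 = 5,628 (jobless and actively searching, or on temporary layoff).
Labor force = 93,216 + 5,628 = 98,844.
Not in labor force = 7,178 + 11,297 + 1,751 + 29,142 = 49,368 (those not working and not actively searching are outside the labor force — including those who want a job but have given up searching).
Civilian working-age population = 98,844 + 49,368 = 148,212.
Unemployment rate = 5,628 / 98,844 = 5.69%.
Labor force participation rate = 98,844 / 148,212 = 66.69%.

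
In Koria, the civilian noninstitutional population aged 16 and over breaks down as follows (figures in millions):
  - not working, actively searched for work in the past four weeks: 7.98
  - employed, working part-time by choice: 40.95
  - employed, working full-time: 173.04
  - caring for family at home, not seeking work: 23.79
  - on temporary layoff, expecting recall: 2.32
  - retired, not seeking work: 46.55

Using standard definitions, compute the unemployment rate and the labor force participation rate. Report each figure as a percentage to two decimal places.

Employed = 40.95 + 173.04 = 213.99 million.
Unemployed = 7.98 + 2.32 = 10.30 million (jobless and actively searching, or on temporary layoff).
Labor force = 213.99 + 10.30 = 224.29 million.
Not in labor force = 23.79 + 46.55 = 70.34 million (those not working and not actively searching are outside the labor force).
Civilian working-age population = 224.29 + 70.34 = 294.63 million.
Unemployment rate = 10.30 / 224.29 = 4.59%.
Labor force participation rate = 224.29 / 294.63 = 76.13%.

Unemployment rate ≈ 4.59%; labor force participation rate ≈ 76.13%.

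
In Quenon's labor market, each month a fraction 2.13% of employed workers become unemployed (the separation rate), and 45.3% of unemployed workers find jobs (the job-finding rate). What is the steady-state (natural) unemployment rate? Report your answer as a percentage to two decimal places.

At steady state the flows balance: s·E = f·U, so U/(E+U) = s/(s+f).
u* = 2.13 / (2.13 + 45.3) = 2.13 / 47.43 = 4.49%.

Steady-state unemployment rate ≈ 4.49%.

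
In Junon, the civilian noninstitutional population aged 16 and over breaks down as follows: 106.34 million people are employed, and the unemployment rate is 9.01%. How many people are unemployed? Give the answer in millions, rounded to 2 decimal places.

Let U be the number unemployed. The labor force is E + U, and U/(E+U) = 0.0901.
So U = 0.0901 × 106.34 / (1 − 0.0901) = 9.5812 / 0.9099 ≈ 10.53 million.

About 10.53 million are unemployed.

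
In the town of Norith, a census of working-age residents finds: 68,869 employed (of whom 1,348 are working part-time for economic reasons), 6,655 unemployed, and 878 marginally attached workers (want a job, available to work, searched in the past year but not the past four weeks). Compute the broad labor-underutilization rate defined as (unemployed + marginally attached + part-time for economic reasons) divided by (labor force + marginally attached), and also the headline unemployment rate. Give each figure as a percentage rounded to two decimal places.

Broad underutilization rate ≈ 11.62%; headline unemployment rate ≈ 8.81%.

Labor force = 68,869 + 6,655 = 75,524.
Numerator = 6,655 + 878 + 1,348 = 8,881.
Denominator = 75,524 + 878 = 76,402.
Broad rate = 8,881 / 76,402 = 11.62%.
Headline unemployment rate = 6,655 / 75,524 = 8.81%.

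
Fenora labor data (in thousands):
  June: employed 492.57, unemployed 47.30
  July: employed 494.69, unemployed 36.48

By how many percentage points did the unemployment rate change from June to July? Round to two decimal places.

The unemployment rate changed by −1.89 percentage points.

June: labor force = 492.57 + 47.30 = 539.87; u = 47.30/539.87 = 8.76%.
July: labor force = 494.69 + 36.48 = 531.17; u = 36.48/531.17 = 6.87%.
Change = 6.87% − 8.76% = −1.89 pp.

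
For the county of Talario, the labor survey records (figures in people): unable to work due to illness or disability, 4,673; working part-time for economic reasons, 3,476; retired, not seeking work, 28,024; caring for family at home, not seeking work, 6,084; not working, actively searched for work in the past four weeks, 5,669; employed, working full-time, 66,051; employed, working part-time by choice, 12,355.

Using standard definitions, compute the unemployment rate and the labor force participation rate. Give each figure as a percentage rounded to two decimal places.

Employed = 3,476 + 66,051 + 12,355 = 81,882 (anyone who worked, including part-time for economic reasons, counts as employed).
Unemployed = 5,669.
Labor force = 81,882 + 5,669 = 87,551.
Not in labor force = 4,673 + 28,024 + 6,084 = 38,781 (those not working and not actively searching are outside the labor force).
Civilian working-age population = 87,551 + 38,781 = 126,332.
Unemployment rate = 5,669 / 87,551 = 6.48%.
Labor force participation rate = 87,551 / 126,332 = 69.30%.

Unemployment rate ≈ 6.48%; labor force participation rate ≈ 69.30%.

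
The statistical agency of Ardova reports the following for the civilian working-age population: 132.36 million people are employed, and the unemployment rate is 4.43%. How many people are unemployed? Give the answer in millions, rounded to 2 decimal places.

About 6.14 million are unemployed.

Let U be the number unemployed. The labor force is E + U, and U/(E+U) = 0.0443.
So U = 0.0443 × 132.36 / (1 − 0.0443) = 5.8635 / 0.9557 ≈ 6.14 million.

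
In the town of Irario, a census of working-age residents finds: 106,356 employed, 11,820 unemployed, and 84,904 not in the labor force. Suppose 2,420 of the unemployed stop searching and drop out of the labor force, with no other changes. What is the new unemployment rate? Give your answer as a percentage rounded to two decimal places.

Initially, labor force = 106,356 + 11,820 = 118,176, so u = 11,820/118,176 = 10.00%.
After the change, unemployed and labor force both fall by 2,420 → E = 106,356, U = 9,400, labor force = 115,756.
New unemployment rate = 9,400 / 115,756 = 8.12%.

New unemployment rate ≈ 8.12%.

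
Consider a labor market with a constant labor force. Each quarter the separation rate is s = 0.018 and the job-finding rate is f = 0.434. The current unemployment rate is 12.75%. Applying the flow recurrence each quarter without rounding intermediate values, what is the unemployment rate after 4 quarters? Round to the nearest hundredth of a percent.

With a fixed labor force, u_{t+1} = u_t + s·(1−u_t) − f·u_t = u_t·(1−s−f) + s.
Here 1−s−f = 0.548 and s = 0.018.
u_1 = 0.127500 × 0.548 + 0.018 = 0.087870.
u_2 = 0.087870 × 0.548 + 0.018 = 0.066153.
u_3 = 0.066153 × 0.548 + 0.018 = 0.054252.
u_4 = 0.054252 × 0.548 + 0.018 = 0.047730.

Unemployment rate after four quarters ≈ 4.77%.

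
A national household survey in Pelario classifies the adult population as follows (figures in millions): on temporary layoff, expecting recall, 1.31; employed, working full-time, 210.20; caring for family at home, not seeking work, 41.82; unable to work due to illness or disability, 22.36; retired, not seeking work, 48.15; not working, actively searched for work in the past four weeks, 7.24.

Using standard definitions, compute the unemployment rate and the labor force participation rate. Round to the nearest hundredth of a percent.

Employed = 210.20 million.
Unemployed = 1.31 + 7.24 = 8.55 million (jobless and actively searching, or on temporary layoff).
Labor force = 210.20 + 8.55 = 218.75 million.
Not in labor force = 41.82 + 22.36 + 48.15 = 112.33 million (those not working and not actively searching are outside the labor force).
Civilian working-age population = 218.75 + 112.33 = 331.08 million.
Unemployment rate = 8.55 / 218.75 = 3.91%.
Labor force participation rate = 218.75 / 331.08 = 66.07%.

Unemployment rate ≈ 3.91%; labor force participation rate ≈ 66.07%.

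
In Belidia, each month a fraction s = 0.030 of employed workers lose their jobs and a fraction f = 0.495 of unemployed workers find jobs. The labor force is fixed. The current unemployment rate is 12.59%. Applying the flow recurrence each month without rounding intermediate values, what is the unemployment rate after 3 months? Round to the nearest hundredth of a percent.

Unemployment rate after three months ≈ 6.45%.

With a fixed labor force, u_{t+1} = u_t + s·(1−u_t) − f·u_t = u_t·(1−s−f) + s.
Here 1−s−f = 0.475 and s = 0.030.
u_1 = 0.125900 × 0.475 + 0.030 = 0.089803.
u_2 = 0.089803 × 0.475 + 0.030 = 0.072656.
u_3 = 0.072656 × 0.475 + 0.030 = 0.064512.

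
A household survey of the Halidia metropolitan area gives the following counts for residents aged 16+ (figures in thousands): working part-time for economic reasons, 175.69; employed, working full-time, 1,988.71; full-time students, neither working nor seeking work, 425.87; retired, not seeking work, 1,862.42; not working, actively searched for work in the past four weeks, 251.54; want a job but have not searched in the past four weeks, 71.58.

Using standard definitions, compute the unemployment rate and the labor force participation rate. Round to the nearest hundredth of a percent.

Employed = 175.69 + 1,988.71 = 2,164.40 thousand (anyone who worked, including part-time for economic reasons, counts as employed).
Unemployed = 251.54 thousand.
Labor force = 2,164.40 + 251.54 = 2,415.94 thousand.
Not in labor force = 425.87 + 1,862.42 + 71.58 = 2,359.87 thousand (those not working and not actively searching are outside the labor force — including those who want a job but have given up searching).
Civilian working-age population = 2,415.94 + 2,359.87 = 4,775.81 thousand.
Unemployment rate = 251.54 / 2,415.94 = 10.41%.
Labor force participation rate = 2,415.94 / 4,775.81 = 50.59%.

Unemployment rate ≈ 10.41%; labor force participation rate ≈ 50.59%.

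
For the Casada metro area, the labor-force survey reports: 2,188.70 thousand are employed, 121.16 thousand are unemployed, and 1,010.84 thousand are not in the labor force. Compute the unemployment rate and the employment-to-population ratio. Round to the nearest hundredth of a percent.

Unemployment rate ≈ 5.25%; employment-population ratio ≈ 65.91%.

Labor force = employed + unemployed = 2,188.70 + 121.16 = 2,309.86 thousand.
Working-age population = 2,309.86 + 1,010.84 = 3,320.70 thousand.
Unemployment rate = 121.16 / 2,309.86 = 5.25%.
Employment-population ratio = 2,188.70 / 3,320.70 = 65.91%.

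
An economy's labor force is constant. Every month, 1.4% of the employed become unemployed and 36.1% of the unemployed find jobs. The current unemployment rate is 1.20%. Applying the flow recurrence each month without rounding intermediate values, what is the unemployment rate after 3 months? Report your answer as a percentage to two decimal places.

Unemployment rate after three months ≈ 3.11%.

With a fixed labor force, u_{t+1} = u_t + s·(1−u_t) − f·u_t = u_t·(1−s−f) + s.
Here 1−s−f = 0.625 and s = 0.014.
u_1 = 0.012000 × 0.625 + 0.014 = 0.021500.
u_2 = 0.021500 × 0.625 + 0.014 = 0.027437.
u_3 = 0.027437 × 0.625 + 0.014 = 0.031148.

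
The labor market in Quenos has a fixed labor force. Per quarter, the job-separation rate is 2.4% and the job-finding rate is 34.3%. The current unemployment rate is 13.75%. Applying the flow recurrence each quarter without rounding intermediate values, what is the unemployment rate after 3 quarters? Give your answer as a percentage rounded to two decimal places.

With a fixed labor force, u_{t+1} = u_t + s·(1−u_t) − f·u_t = u_t·(1−s−f) + s.
Here 1−s−f = 0.633 and s = 0.024.
u_1 = 0.137500 × 0.633 + 0.024 = 0.111038.
u_2 = 0.111038 × 0.633 + 0.024 = 0.094287.
u_3 = 0.094287 × 0.633 + 0.024 = 0.083684.

Unemployment rate after three quarters ≈ 8.37%.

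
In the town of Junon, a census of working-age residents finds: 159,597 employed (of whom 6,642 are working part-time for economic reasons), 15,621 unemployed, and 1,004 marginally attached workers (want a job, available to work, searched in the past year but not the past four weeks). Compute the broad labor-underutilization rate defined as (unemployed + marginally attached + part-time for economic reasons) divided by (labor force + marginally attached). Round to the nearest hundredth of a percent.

Broad underutilization rate ≈ 13.20%.

Labor force = 159,597 + 15,621 = 175,218.
Numerator = 15,621 + 1,004 + 6,642 = 23,267.
Denominator = 175,218 + 1,004 = 176,222.
Broad rate = 23,267 / 176,222 = 13.20%.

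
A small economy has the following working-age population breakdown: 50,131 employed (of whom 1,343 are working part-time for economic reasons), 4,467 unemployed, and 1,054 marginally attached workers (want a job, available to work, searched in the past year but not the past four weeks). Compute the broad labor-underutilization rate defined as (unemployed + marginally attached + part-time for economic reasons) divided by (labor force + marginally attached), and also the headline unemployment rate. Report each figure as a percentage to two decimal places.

Labor force = 50,131 + 4,467 = 54,598.
Numerator = 4,467 + 1,054 + 1,343 = 6,864.
Denominator = 54,598 + 1,054 = 55,652.
Broad rate = 6,864 / 55,652 = 12.33%.
Headline unemployment rate = 4,467 / 54,598 = 8.18%.

Broad underutilization rate ≈ 12.33%; headline unemployment rate ≈ 8.18%.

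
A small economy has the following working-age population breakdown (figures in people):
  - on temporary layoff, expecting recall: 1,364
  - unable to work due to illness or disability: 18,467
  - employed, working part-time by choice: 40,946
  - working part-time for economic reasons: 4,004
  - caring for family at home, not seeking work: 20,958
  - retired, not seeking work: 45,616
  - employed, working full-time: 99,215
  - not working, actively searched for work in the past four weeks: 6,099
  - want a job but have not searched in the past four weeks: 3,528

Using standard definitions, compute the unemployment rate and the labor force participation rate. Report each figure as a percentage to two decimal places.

Employed = 40,946 + 4,004 + 99,215 = 144,165 (anyone who worked, including part-time for economic reasons, counts as employed).
Unemployed = 1,364 + 6,099 = 7,463 (jobless and actively searching, or on temporary layoff).
Labor force = 144,165 + 7,463 = 151,628.
Not in labor force = 18,467 + 20,958 + 45,616 + 3,528 = 88,569 (those not working and not actively searching are outside the labor force — including those who want a job but have given up searching).
Civilian working-age population = 151,628 + 88,569 = 240,197.
Unemployment rate = 7,463 / 151,628 = 4.92%.
Labor force participation rate = 151,628 / 240,197 = 63.13%.

Unemployment rate ≈ 4.92%; labor force participation rate ≈ 63.13%.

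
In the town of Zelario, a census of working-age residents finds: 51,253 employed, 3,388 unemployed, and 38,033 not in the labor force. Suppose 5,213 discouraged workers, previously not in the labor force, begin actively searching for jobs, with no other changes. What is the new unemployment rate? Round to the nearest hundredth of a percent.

New unemployment rate ≈ 14.37%.

Initially, labor force = 51,253 + 3,388 = 54,641, so u = 3,388/54,641 = 6.20%.
After the change, unemployed and labor force both rise by 5,213 → E = 51,253, U = 8,601, labor force = 59,854.
New unemployment rate = 8,601 / 59,854 = 14.37%.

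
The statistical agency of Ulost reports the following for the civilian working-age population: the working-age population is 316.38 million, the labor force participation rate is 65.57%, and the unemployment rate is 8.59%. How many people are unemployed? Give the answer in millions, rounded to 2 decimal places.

Labor force = 0.6557 × 316.38 = 207.45 million.
Unemployed = 0.0859 × 207.45 ≈ 17.82 million.

About 17.82 million are unemployed.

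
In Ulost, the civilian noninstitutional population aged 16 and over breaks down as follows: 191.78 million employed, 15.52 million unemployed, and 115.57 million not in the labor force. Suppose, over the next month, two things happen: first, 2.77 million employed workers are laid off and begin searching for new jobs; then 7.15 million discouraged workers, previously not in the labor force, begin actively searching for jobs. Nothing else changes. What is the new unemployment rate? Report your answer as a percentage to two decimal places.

New unemployment rate ≈ 11.86%.

Initially, labor force = 191.78 + 15.52 = 207.30 million, so u = 15.52/207.30 = 7.49%.
After the first change, employed falls and unemployed rises by 2.77; labor force unchanged → E = 189.01, U = 18.29, labor force = 207.30 million.
After the second change, unemployed and labor force both rise by 7.15 → E = 189.01, U = 25.44, labor force = 214.45 million.
New unemployment rate = 25.44 / 214.45 = 11.86%.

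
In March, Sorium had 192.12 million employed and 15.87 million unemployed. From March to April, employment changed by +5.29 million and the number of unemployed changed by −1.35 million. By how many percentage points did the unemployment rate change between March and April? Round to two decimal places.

March: labor force = 192.12 + 15.87 = 207.99; u = 15.87/207.99 = 7.63%.
April: labor force = 197.41 + 14.52 = 211.93; u = 14.52/211.93 = 6.85%.
Change = 6.85% − 7.63% = −0.78 pp.

The unemployment rate changed by −0.78 percentage points.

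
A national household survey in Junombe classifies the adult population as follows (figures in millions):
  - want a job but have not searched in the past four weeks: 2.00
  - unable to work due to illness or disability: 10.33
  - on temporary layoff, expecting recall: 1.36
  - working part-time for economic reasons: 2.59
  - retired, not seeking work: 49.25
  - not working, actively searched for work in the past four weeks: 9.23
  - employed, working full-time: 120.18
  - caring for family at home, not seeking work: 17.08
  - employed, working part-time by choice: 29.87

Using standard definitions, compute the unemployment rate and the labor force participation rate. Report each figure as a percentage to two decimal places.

Employed = 2.59 + 120.18 + 29.87 = 152.64 million (anyone who worked, including part-time for economic reasons, counts as employed).
Unemployed = 1.36 + 9.23 = 10.59 million (jobless and actively searching, or on temporary layoff).
Labor force = 152.64 + 10.59 = 163.23 million.
Not in labor force = 2.00 + 10.33 + 49.25 + 17.08 = 78.66 million (those not working and not actively searching are outside the labor force — including those who want a job but have given up searching).
Civilian working-age population = 163.23 + 78.66 = 241.89 million.
Unemployment rate = 10.59 / 163.23 = 6.49%.
Labor force participation rate = 163.23 / 241.89 = 67.48%.

Unemployment rate ≈ 6.49%; labor force participation rate ≈ 67.48%.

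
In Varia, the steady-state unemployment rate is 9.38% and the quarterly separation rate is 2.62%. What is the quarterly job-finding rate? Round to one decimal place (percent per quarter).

Job-finding rate ≈ 25.3% per quarter.

From u* = s/(s+f): f = s·(1−u)/u.
f = 2.62 × (1 − 0.0938) / 0.0938 = 2.3742 / 0.0938 ≈ 25.3% per quarter.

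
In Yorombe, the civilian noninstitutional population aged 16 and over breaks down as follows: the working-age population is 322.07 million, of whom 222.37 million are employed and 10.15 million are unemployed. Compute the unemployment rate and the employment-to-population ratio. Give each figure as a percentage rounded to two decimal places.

Labor force = employed + unemployed = 222.37 + 10.15 = 232.52 million.
Unemployment rate = 10.15 / 232.52 = 4.37%.
Employment-population ratio = 222.37 / 322.07 = 69.04%.

Unemployment rate ≈ 4.37%; employment-population ratio ≈ 69.04%.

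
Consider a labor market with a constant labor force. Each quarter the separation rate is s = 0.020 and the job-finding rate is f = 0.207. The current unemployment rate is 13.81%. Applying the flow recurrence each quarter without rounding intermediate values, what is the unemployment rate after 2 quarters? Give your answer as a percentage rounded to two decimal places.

Unemployment rate after two quarters ≈ 11.80%.

With a fixed labor force, u_{t+1} = u_t + s·(1−u_t) − f·u_t = u_t·(1−s−f) + s.
Here 1−s−f = 0.773 and s = 0.020.
u_1 = 0.138100 × 0.773 + 0.020 = 0.126751.
u_2 = 0.126751 × 0.773 + 0.020 = 0.117979.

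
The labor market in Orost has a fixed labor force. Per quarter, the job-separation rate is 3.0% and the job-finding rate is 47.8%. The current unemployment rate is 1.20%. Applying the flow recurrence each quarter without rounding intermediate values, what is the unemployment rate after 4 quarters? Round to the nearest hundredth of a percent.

With a fixed labor force, u_{t+1} = u_t + s·(1−u_t) − f·u_t = u_t·(1−s−f) + s.
Here 1−s−f = 0.492 and s = 0.030.
u_1 = 0.012000 × 0.492 + 0.030 = 0.035904.
u_2 = 0.035904 × 0.492 + 0.030 = 0.047665.
u_3 = 0.047665 × 0.492 + 0.030 = 0.053451.
u_4 = 0.053451 × 0.492 + 0.030 = 0.056298.

Unemployment rate after four quarters ≈ 5.63%.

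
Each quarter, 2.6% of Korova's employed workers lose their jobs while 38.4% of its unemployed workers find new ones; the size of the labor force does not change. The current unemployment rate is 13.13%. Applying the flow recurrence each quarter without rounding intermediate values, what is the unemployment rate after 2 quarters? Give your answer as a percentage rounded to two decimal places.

Unemployment rate after two quarters ≈ 8.70%.

With a fixed labor force, u_{t+1} = u_t + s·(1−u_t) − f·u_t = u_t·(1−s−f) + s.
Here 1−s−f = 0.590 and s = 0.026.
u_1 = 0.131300 × 0.590 + 0.026 = 0.103467.
u_2 = 0.103467 × 0.590 + 0.026 = 0.087046.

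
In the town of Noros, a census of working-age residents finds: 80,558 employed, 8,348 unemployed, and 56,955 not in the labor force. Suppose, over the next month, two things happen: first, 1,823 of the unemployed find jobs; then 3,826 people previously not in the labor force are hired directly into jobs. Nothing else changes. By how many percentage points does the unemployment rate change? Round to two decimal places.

Initially, labor force = 80,558 + 8,348 = 88,906, so u = 8,348/88,906 = 9.39%.
After the first change, unemployed falls and employed rises by 1,823; labor force unchanged → E = 82,381, U = 6,525, labor force = 88,906.
After the second change, employed and labor force both rise by 3,826; unemployed unchanged → E = 86,207, U = 6,525, labor force = 92,732.
New unemployment rate = 6,525 / 92,732 = 7.04%.
Change = 7.04% − 9.39% = −2.35 percentage points.

The unemployment rate changes by −2.35 percentage points.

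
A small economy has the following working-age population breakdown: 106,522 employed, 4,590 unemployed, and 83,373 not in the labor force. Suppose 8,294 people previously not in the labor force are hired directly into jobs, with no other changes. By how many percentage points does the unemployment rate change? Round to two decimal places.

Initially, labor force = 106,522 + 4,590 = 111,112, so u = 4,590/111,112 = 4.13%.
After the change, employed and labor force both rise by 8,294; unemployed unchanged → E = 114,816, U = 4,590, labor force = 119,406.
New unemployment rate = 4,590 / 119,406 = 3.84%.
Change = 3.84% − 4.13% = −0.29 percentage points.

The unemployment rate changes by −0.29 percentage points.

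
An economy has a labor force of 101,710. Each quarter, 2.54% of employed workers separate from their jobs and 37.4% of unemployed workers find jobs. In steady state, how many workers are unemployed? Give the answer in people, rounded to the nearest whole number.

About 6,468 are unemployed in steady state.

Steady-state unemployment rate u* = s/(s+f) = 2.54/(2.54+37.4) = 0.063595.
Unemployed = u* × labor force = 0.063595 × 101,710 ≈ 6,468.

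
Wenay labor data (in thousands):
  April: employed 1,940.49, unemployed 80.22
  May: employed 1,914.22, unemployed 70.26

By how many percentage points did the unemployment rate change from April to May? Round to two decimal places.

The unemployment rate changed by −0.43 percentage points.

April: labor force = 1,940.49 + 80.22 = 2,020.71; u = 80.22/2,020.71 = 3.97%.
May: labor force = 1,914.22 + 70.26 = 1,984.48; u = 70.26/1,984.48 = 3.54%.
Change = 3.54% − 3.97% = −0.43 pp.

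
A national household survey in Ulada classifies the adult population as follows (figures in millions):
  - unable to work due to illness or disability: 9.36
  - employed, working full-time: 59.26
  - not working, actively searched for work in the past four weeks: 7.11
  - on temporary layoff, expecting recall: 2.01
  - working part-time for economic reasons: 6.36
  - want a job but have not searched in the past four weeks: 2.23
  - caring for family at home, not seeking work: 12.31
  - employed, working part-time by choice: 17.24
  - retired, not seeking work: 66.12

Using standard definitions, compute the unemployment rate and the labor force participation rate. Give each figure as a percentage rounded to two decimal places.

Unemployment rate ≈ 9.92%; labor force participation rate ≈ 50.54%.

Employed = 59.26 + 6.36 + 17.24 = 82.86 million (anyone who worked, including part-time for economic reasons, counts as employed).
Unemployed = 7.11 + 2.01 = 9.12 million (jobless and actively searching, or on temporary layoff).
Labor force = 82.86 + 9.12 = 91.98 million.
Not in labor force = 9.36 + 2.23 + 12.31 + 66.12 = 90.02 million (those not working and not actively searching are outside the labor force — including those who want a job but have given up searching).
Civilian working-age population = 91.98 + 90.02 = 182.00 million.
Unemployment rate = 9.12 / 91.98 = 9.92%.
Labor force participation rate = 91.98 / 182.00 = 50.54%.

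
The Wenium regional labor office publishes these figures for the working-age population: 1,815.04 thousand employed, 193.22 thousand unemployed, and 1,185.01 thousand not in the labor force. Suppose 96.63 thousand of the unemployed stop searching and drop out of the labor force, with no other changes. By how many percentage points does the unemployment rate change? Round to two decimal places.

The unemployment rate changes by −4.57 percentage points.

Initially, labor force = 1,815.04 + 193.22 = 2,008.26 thousand, so u = 193.22/2,008.26 = 9.62%.
After the change, unemployed and labor force both fall by 96.63 → E = 1,815.04, U = 96.59, labor force = 1,911.63 thousand.
New unemployment rate = 96.59 / 1,911.63 = 5.05%.
Change = 5.05% − 9.62% = −4.57 percentage points.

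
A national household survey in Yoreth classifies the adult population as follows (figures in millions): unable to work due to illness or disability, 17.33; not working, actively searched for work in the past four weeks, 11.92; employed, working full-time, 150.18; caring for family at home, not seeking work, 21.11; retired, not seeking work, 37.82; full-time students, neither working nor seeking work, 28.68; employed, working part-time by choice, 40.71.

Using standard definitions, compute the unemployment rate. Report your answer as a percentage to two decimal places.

Employed = 150.18 + 40.71 = 190.89 million.
Unemployed = 11.92 million.
Labor force = 190.89 + 11.92 = 202.81 million.
Unemployment rate = 11.92 / 202.81 = 5.88%.

Unemployment rate ≈ 5.88%.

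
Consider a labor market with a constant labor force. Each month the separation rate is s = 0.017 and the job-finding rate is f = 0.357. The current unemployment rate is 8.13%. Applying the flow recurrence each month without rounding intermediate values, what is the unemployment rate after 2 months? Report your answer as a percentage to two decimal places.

Unemployment rate after two months ≈ 5.95%.

With a fixed labor force, u_{t+1} = u_t + s·(1−u_t) − f·u_t = u_t·(1−s−f) + s.
Here 1−s−f = 0.626 and s = 0.017.
u_1 = 0.081300 × 0.626 + 0.017 = 0.067894.
u_2 = 0.067894 × 0.626 + 0.017 = 0.059502.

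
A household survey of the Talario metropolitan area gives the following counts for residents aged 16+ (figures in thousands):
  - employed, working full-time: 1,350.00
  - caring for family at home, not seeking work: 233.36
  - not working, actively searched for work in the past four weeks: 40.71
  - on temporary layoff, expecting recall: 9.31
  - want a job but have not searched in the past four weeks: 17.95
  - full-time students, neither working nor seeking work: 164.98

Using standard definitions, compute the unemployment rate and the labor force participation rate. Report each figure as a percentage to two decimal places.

Employed = 1,350.00 thousand.
Unemployed = 40.71 + 9.31 = 50.02 thousand (jobless and actively searching, or on temporary layoff).
Labor force = 1,350.00 + 50.02 = 1,400.02 thousand.
Not in labor force = 233.36 + 17.95 + 164.98 = 416.29 thousand (those not working and not actively searching are outside the labor force — including those who want a job but have given up searching).
Civilian working-age population = 1,400.02 + 416.29 = 1,816.31 thousand.
Unemployment rate = 50.02 / 1,400.02 = 3.57%.
Labor force participation rate = 1,400.02 / 1,816.31 = 77.08%.

Unemployment rate ≈ 3.57%; labor force participation rate ≈ 77.08%.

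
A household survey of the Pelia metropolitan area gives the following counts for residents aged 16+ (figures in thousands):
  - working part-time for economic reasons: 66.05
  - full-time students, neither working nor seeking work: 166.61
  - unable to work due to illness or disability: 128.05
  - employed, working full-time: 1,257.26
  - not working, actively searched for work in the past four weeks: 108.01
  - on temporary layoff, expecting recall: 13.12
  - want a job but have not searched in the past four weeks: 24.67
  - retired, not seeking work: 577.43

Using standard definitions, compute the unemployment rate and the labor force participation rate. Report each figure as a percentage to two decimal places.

Unemployment rate ≈ 8.39%; labor force participation rate ≈ 61.70%.

Employed = 66.05 + 1,257.26 = 1,323.31 thousand (anyone who worked, including part-time for economic reasons, counts as employed).
Unemployed = 108.01 + 13.12 = 121.13 thousand (jobless and actively searching, or on temporary layoff).
Labor force = 1,323.31 + 121.13 = 1,444.44 thousand.
Not in labor force = 166.61 + 128.05 + 24.67 + 577.43 = 896.76 thousand (those not working and not actively searching are outside the labor force — including those who want a job but have given up searching).
Civilian working-age population = 1,444.44 + 896.76 = 2,341.20 thousand.
Unemployment rate = 121.13 / 1,444.44 = 8.39%.
Labor force participation rate = 1,444.44 / 2,341.20 = 61.70%.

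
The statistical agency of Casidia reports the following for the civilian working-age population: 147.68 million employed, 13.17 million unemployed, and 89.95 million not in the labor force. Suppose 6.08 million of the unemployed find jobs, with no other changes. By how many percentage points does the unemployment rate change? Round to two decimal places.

The unemployment rate changes by −3.78 percentage points.

Initially, labor force = 147.68 + 13.17 = 160.85 million, so u = 13.17/160.85 = 8.19%.
After the change, unemployed falls and employed rises by 6.08; labor force unchanged → E = 153.76, U = 7.09, labor force = 160.85 million.
New unemployment rate = 7.09 / 160.85 = 4.41%.
Change = 4.41% − 8.19% = −3.78 percentage points.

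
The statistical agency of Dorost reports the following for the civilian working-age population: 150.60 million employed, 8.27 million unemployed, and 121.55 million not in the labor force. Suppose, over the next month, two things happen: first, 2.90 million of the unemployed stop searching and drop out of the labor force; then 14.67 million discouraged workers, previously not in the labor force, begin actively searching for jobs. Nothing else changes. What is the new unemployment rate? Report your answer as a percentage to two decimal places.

New unemployment rate ≈ 11.74%.

Initially, labor force = 150.60 + 8.27 = 158.87 million, so u = 8.27/158.87 = 5.21%.
After the first change, unemployed and labor force both fall by 2.90 → E = 150.60, U = 5.37, labor force = 155.97 million.
After the second change, unemployed and labor force both rise by 14.67 → E = 150.60, U = 20.04, labor force = 170.64 million.
New unemployment rate = 20.04 / 170.64 = 11.74%.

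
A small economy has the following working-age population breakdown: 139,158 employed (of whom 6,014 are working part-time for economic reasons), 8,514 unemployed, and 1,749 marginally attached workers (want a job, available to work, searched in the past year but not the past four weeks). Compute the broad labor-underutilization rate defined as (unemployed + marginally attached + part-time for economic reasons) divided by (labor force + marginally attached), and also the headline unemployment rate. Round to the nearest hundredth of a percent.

Broad underutilization rate ≈ 10.89%; headline unemployment rate ≈ 5.77%.

Labor force = 139,158 + 8,514 = 147,672.
Numerator = 8,514 + 1,749 + 6,014 = 16,277.
Denominator = 147,672 + 1,749 = 149,421.
Broad rate = 16,277 / 149,421 = 10.89%.
Headline unemployment rate = 8,514 / 147,672 = 5.77%.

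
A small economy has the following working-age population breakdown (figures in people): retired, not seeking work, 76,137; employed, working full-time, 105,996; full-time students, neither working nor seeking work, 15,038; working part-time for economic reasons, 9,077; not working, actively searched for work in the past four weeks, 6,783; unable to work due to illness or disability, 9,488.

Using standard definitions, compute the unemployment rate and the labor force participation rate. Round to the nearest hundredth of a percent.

Employed = 105,996 + 9,077 = 115,073 (anyone who worked, including part-time for economic reasons, counts as employed).
Unemployed = 6,783.
Labor force = 115,073 + 6,783 = 121,856.
Not in labor force = 76,137 + 15,038 + 9,488 = 100,663 (those not working and not actively searching are outside the labor force).
Civilian working-age population = 121,856 + 100,663 = 222,519.
Unemployment rate = 6,783 / 121,856 = 5.57%.
Labor force participation rate = 121,856 / 222,519 = 54.76%.

Unemployment rate ≈ 5.57%; labor force participation rate ≈ 54.76%.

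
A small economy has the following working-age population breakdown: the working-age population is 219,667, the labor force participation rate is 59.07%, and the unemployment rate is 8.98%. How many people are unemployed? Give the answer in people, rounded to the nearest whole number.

Labor force = 0.5907 × 219,667 = 129,757.
Unemployed = 0.0898 × 129,757 ≈ 11,652.

About 11,652 are unemployed.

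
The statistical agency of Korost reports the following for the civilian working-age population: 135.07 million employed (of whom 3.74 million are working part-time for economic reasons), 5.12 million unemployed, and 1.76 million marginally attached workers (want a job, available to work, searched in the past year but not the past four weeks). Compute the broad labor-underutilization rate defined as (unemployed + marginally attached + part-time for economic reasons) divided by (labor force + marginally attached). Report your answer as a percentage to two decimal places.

Broad underutilization rate ≈ 7.48%.

Labor force = 135.07 + 5.12 = 140.19 million.
Numerator = 5.12 + 1.76 + 3.74 = 10.62 million.
Denominator = 140.19 + 1.76 = 141.95 million.
Broad rate = 10.62 / 141.95 = 7.48%.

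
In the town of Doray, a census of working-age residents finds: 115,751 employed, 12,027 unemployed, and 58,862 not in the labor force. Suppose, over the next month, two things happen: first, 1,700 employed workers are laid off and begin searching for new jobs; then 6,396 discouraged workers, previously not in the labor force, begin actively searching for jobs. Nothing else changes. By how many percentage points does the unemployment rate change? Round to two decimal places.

Initially, labor force = 115,751 + 12,027 = 127,778, so u = 12,027/127,778 = 9.41%.
After the first change, employed falls and unemployed rises by 1,700; labor force unchanged → E = 114,051, U = 13,727, labor force = 127,778.
After the second change, unemployed and labor force both rise by 6,396 → E = 114,051, U = 20,123, labor force = 134,174.
New unemployment rate = 20,123 / 134,174 = 15.00%.
Change = 15.00% − 9.41% = +5.59 percentage points.

The unemployment rate changes by +5.59 percentage points.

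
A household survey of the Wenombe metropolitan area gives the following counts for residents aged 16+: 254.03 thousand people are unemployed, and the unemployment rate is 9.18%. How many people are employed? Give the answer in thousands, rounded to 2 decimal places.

About 2,513.18 thousand are employed.

Labor force = U / u = 254.03 / 0.0918 ≈ 2,767.21 thousand.
Employed = labor force − unemployed = 2,767.21 − 254.03 = 2,513.18 thousand.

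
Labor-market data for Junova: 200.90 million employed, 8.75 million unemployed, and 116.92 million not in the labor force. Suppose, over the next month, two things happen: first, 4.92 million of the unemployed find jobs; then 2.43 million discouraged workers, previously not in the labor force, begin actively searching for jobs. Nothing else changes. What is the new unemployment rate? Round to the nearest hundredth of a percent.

New unemployment rate ≈ 2.95%.

Initially, labor force = 200.90 + 8.75 = 209.65 million, so u = 8.75/209.65 = 4.17%.
After the first change, unemployed falls and employed rises by 4.92; labor force unchanged → E = 205.82, U = 3.83, labor force = 209.65 million.
After the second change, unemployed and labor force both rise by 2.43 → E = 205.82, U = 6.26, labor force = 212.08 million.
New unemployment rate = 6.26 / 212.08 = 2.95%.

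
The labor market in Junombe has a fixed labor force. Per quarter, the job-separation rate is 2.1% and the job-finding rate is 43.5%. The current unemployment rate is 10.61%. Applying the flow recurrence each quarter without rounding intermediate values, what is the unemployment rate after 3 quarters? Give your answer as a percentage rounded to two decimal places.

With a fixed labor force, u_{t+1} = u_t + s·(1−u_t) − f·u_t = u_t·(1−s−f) + s.
Here 1−s−f = 0.544 and s = 0.021.
u_1 = 0.106100 × 0.544 + 0.021 = 0.078718.
u_2 = 0.078718 × 0.544 + 0.021 = 0.063823.
u_3 = 0.063823 × 0.544 + 0.021 = 0.055720.

Unemployment rate after three quarters ≈ 5.57%.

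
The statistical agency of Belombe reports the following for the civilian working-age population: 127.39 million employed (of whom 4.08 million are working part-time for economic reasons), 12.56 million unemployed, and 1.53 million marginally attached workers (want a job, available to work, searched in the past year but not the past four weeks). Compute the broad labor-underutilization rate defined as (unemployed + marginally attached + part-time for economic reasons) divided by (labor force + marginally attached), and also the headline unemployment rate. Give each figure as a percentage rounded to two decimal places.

Broad underutilization rate ≈ 12.84%; headline unemployment rate ≈ 8.97%.

Labor force = 127.39 + 12.56 = 139.95 million.
Numerator = 12.56 + 1.53 + 4.08 = 18.17 million.
Denominator = 139.95 + 1.53 = 141.48 million.
Broad rate = 18.17 / 141.48 = 12.84%.
Headline unemployment rate = 12.56 / 139.95 = 8.97%.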